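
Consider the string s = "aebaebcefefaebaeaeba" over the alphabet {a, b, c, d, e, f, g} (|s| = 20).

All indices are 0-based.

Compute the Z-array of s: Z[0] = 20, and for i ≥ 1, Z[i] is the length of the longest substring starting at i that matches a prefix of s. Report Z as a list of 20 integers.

Z[0]=20
i=1: fresh scan; Z[1]=0
i=2: fresh scan; Z[2]=0
i=3: fresh scan; Z[3]=3 grow→box=[3,6)
i=4: min(r-i=2, Z[1]=0)=0; Z[4]=0
i=5: min(r-i=1, Z[2]=0)=0; Z[5]=0
i=6: fresh scan; Z[6]=0
i=7: fresh scan; Z[7]=0
i=8: fresh scan; Z[8]=0
i=9: fresh scan; Z[9]=0
i=10: fresh scan; Z[10]=0
i=11: fresh scan; Z[11]=5 grow→box=[11,16)
i=12: min(r-i=4, Z[1]=0)=0; Z[12]=0
i=13: min(r-i=3, Z[2]=0)=0; Z[13]=0
i=14: min(r-i=2, Z[3]=3)=2; Z[14]=2
i=15: min(r-i=1, Z[4]=0)=0; Z[15]=0
i=16: fresh scan; Z[16]=4 grow→box=[16,20)
i=17: min(r-i=3, Z[1]=0)=0; Z[17]=0
i=18: min(r-i=2, Z[2]=0)=0; Z[18]=0
i=19: min(r-i=1, Z[3]=3)=1; Z[19]=1

[20, 0, 0, 3, 0, 0, 0, 0, 0, 0, 0, 5, 0, 0, 2, 0, 4, 0, 0, 1]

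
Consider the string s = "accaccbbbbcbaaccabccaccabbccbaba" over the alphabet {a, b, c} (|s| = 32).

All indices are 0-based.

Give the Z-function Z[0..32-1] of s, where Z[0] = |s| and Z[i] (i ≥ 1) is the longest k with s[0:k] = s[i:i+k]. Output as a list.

Z[0]=32
i=1: outside box; Z[1]=0
i=2: outside box; Z[2]=0
i=3: outside box; Z[3]=3 extend→box=[3,6)
i=4: min(r-i=2, Z[1]=0)=0; Z[4]=0
i=5: min(r-i=1, Z[2]=0)=0; Z[5]=0
i=6: outside box; Z[6]=0
i=7: outside box; Z[7]=0
i=8: outside box; Z[8]=0
i=9: outside box; Z[9]=0
i=10: outside box; Z[10]=0
i=11: outside box; Z[11]=0
i=12: outside box; Z[12]=1 extend→box=[12,13)
i=13: outside box; Z[13]=4 extend→box=[13,17)
i=14: min(r-i=3, Z[1]=0)=0; Z[14]=0
i=15: min(r-i=2, Z[2]=0)=0; Z[15]=0
i=16: min(r-i=1, Z[3]=3)=1; Z[16]=1
i=17: outside box; Z[17]=0
i=18: outside box; Z[18]=0
i=19: outside box; Z[19]=0
i=20: outside box; Z[20]=4 extend→box=[20,24)
i=21: min(r-i=3, Z[1]=0)=0; Z[21]=0
i=22: min(r-i=2, Z[2]=0)=0; Z[22]=0
i=23: min(r-i=1, Z[3]=3)=1; Z[23]=1
i=24: outside box; Z[24]=0
i=25: outside box; Z[25]=0
i=26: outside box; Z[26]=0
i=27: outside box; Z[27]=0
i=28: outside box; Z[28]=0
i=29: outside box; Z[29]=1 extend→box=[29,30)
i=30: outside box; Z[30]=0
i=31: outside box; Z[31]=1 extend→box=[31,32)

[32, 0, 0, 3, 0, 0, 0, 0, 0, 0, 0, 0, 1, 4, 0, 0, 1, 0, 0, 0, 4, 0, 0, 1, 0, 0, 0, 0, 0, 1, 0, 1]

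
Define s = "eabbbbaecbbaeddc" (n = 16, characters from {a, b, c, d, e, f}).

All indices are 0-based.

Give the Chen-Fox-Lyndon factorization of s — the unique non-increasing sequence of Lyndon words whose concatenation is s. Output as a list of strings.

["e", "abbbbaecbbaeddc"]

emit factor 1: 'e' (i=0, period=1)
emit factor 2: 'abbbbaecbbaeddc' (i=1, period=15)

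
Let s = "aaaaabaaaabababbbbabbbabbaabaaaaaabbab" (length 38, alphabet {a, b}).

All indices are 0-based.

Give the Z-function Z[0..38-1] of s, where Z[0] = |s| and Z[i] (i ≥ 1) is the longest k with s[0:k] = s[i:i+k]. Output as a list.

[38, 4, 3, 2, 1, 0, 4, 3, 2, 1, 0, 1, 0, 1, 0, 0, 0, 0, 1, 0, 0, 0, 1, 0, 0, 2, 1, 0, 5, 6, 4, 3, 2, 1, 0, 0, 1, 0]

Z[0]=38
i=1: outside box; Z[1]=4 grow→box=[1,5)
i=2: min(r-i=3, Z[1]=4)=3; Z[2]=3
i=3: min(r-i=2, Z[2]=3)=2; Z[3]=2
i=4: min(r-i=1, Z[3]=2)=1; Z[4]=1
i=5: outside box; Z[5]=0
i=6: outside box; Z[6]=4 grow→box=[6,10)
i=7: min(r-i=3, Z[1]=4)=3; Z[7]=3
i=8: min(r-i=2, Z[2]=3)=2; Z[8]=2
i=9: min(r-i=1, Z[3]=2)=1; Z[9]=1
i=10: outside box; Z[10]=0
i=11: outside box; Z[11]=1 grow→box=[11,12)
i=12: outside box; Z[12]=0
i=13: outside box; Z[13]=1 grow→box=[13,14)
i=14: outside box; Z[14]=0
i=15: outside box; Z[15]=0
i=16: outside box; Z[16]=0
i=17: outside box; Z[17]=0
i=18: outside box; Z[18]=1 grow→box=[18,19)
i=19: outside box; Z[19]=0
i=20: outside box; Z[20]=0
i=21: outside box; Z[21]=0
i=22: outside box; Z[22]=1 grow→box=[22,23)
i=23: outside box; Z[23]=0
i=24: outside box; Z[24]=0
i=25: outside box; Z[25]=2 grow→box=[25,27)
i=26: min(r-i=1, Z[1]=4)=1; Z[26]=1
i=27: outside box; Z[27]=0
i=28: outside box; Z[28]=5 grow→box=[28,33)
i=29: min(r-i=4, Z[1]=4)=4; Z[29]=6 grow→box=[29,35)
i=30: min(r-i=5, Z[1]=4)=4; Z[30]=4
i=31: min(r-i=4, Z[2]=3)=3; Z[31]=3
i=32: min(r-i=3, Z[3]=2)=2; Z[32]=2
i=33: min(r-i=2, Z[4]=1)=1; Z[33]=1
i=34: min(r-i=1, Z[5]=0)=0; Z[34]=0
i=35: outside box; Z[35]=0
i=36: outside box; Z[36]=1 grow→box=[36,37)
i=37: outside box; Z[37]=0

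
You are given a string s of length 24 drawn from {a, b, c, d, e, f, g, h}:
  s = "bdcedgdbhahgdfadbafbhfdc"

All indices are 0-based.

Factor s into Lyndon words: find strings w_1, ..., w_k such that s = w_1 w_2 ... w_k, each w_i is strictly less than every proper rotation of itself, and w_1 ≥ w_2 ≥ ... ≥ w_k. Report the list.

["bdcedgdbh", "ahgdf", "adbafbhfdc"]

emit factor 1: 'bdcedgdbh' (i=0, period=9)
emit factor 2: 'ahgdf' (i=9, period=5)
emit factor 3: 'adbafbhfdc' (i=14, period=10)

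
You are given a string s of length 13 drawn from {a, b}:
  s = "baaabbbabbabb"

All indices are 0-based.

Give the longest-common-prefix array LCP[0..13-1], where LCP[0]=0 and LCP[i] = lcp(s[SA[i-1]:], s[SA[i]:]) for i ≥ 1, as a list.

rank→(start, suffix):
  0 → (1, 'aaabbbabbabb')
  1 → (2, 'aabbbabbabb')
  2 → (10, 'abb')
  3 → (7, 'abbabb')
  4 → (3, 'abbbabbabb')
  5 → (12, 'b')
  6 → (0, 'baaabbbabbabb')
  7 → (9, 'babb')
  8 → (6, 'babbabb')
  9 → (11, 'bb')
  10 → (8, 'bbabb')
  11 → (5, 'bbabbabb')
  12 → (4, 'bbbabbabb')

SA = [1, 2, 10, 7, 3, 12, 0, 9, 6, 11, 8, 5, 4]
rank  pair      lcp
   1  s[1:],s[2:]  2  'aa'
   2  s[2:],s[10:]  1  'a'
   3  s[10:],s[7:]  3  'abb'
   4  s[7:],s[3:]  3  'abb'
   5  s[3:],s[12:]  0  ''
   6  s[12:],s[0:]  1  'b'
   7  s[0:],s[9:]  2  'ba'
   8  s[9:],s[6:]  4  'babb'
   9  s[6:],s[11:]  1  'b'
  10  s[11:],s[8:]  2  'bb'
  11  s[8:],s[5:]  5  'bbabb'
  12  s[5:],s[4:]  2  'bb'

[0, 2, 1, 3, 3, 0, 1, 2, 4, 1, 2, 5, 2]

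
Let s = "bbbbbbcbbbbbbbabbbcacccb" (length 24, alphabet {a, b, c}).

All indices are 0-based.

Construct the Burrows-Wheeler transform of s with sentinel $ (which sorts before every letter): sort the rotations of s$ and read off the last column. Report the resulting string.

rank  rotation                   last
    0  $bbbbbbcbbbbbbbabbbcacccb  b
    1  abbbcacccb$bbbbbbcbbbbbbb  b
    2  acccb$bbbbbbcbbbbbbbabbbc  c
    3  b$bbbbbbcbbbbbbbabbbcaccc  c
    4  babbbcacccb$bbbbbbcbbbbbb  b
    5  bbabbbcacccb$bbbbbbcbbbbb  b
    6  bbbabbbcacccb$bbbbbbcbbbb  b
    7  bbbbabbbcacccb$bbbbbbcbbb  b
    8  bbbbbabbbcacccb$bbbbbbcbb  b
    9  bbbbbbabbbcacccb$bbbbbbcb  b
   10  bbbbbbbabbbcacccb$bbbbbbc  c
   11  bbbbbbcbbbbbbbabbbcacccb$  $
   12  bbbbbcbbbbbbbabbbcacccb$b  b
   13  bbbbcbbbbbbbabbbcacccb$bb  b
   14  bbbcacccb$bbbbbbcbbbbbbba  a
   15  bbbcbbbbbbbabbbcacccb$bbb  b
   16  bbcacccb$bbbbbbcbbbbbbbab  b
   17  bbcbbbbbbbabbbcacccb$bbbb  b
   18  bcacccb$bbbbbbcbbbbbbbabb  b
   19  bcbbbbbbbabbbcacccb$bbbbb  b
   20  cacccb$bbbbbbcbbbbbbbabbb  b
   21  cb$bbbbbbcbbbbbbbabbbcacc  c
   22  cbbbbbbbabbbcacccb$bbbbbb  b
   23  ccb$bbbbbbcbbbbbbbabbbcac  c
   24  cccb$bbbbbbcbbbbbbbabbbca  a

bbccbbbbbbc$bbabbbbbbcbca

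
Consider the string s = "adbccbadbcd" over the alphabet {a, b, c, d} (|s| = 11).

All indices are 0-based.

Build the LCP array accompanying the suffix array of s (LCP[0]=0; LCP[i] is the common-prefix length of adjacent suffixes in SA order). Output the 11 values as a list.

[0, 4, 0, 1, 2, 0, 1, 1, 0, 1, 3]

sorted suffixes:
  #0 SA[0]=0  'adbccbadbcd'
  #1 SA[1]=6  'adbcd'
  #2 SA[2]=5  'badbcd'
  #3 SA[3]=2  'bccbadbcd'
  #4 SA[4]=8  'bcd'
  #5 SA[5]=4  'cbadbcd'
  #6 SA[6]=3  'ccbadbcd'
  #7 SA[7]=9  'cd'
  #8 SA[8]=10  'd'
  #9 SA[9]=1  'dbccbadbcd'
  #10 SA[10]=7  'dbcd'

SA = [0, 6, 5, 2, 8, 4, 3, 9, 10, 1, 7]
i: (SA[i-1],SA[i]) lcp shared
  1: (0,6) 4 'adbc'
  2: (6,5) 0 ''
  3: (5,2) 1 'b'
  4: (2,8) 2 'bc'
  5: (8,4) 0 ''
  6: (4,3) 1 'c'
  7: (3,9) 1 'c'
  8: (9,10) 0 ''
  9: (10,1) 1 'd'
  10: (1,7) 3 'dbc'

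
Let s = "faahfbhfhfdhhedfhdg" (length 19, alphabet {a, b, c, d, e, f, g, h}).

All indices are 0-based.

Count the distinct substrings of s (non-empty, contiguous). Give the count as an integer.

175

rank→(start, suffix):
  0 → (1, 'aahfbhfhfdhhedfhdg')
  1 → (2, 'ahfbhfhfdhhedfhdg')
  2 → (5, 'bhfhfdhhedfhdg')
  3 → (14, 'dfhdg')
  4 → (17, 'dg')
  5 → (10, 'dhhedfhdg')
  6 → (13, 'edfhdg')
  7 → (0, 'faahfbhfhfdhhedfhdg')
  8 → (4, 'fbhfhfdhhedfhdg')
  9 → (9, 'fdhhedfhdg')
  10 → (15, 'fhdg')
  11 → (7, 'fhfdhhedfhdg')
  12 → (18, 'g')
  13 → (16, 'hdg')
  14 → (12, 'hedfhdg')
  15 → (3, 'hfbhfhfdhhedfhdg')
  16 → (8, 'hfdhhedfhdg')
  17 → (6, 'hfhfdhhedfhdg')
  18 → (11, 'hhedfhdg')

SA = [1, 2, 5, 14, 17, 10, 13, 0, 4, 9, 15, 7, 18, 16, 12, 3, 8, 6, 11]
[i] adj suffixes → lcp
  [1] 1/2 → 1 ('a')
  [2] 2/5 → 0 ('')
  [3] 5/14 → 0 ('')
  [4] 14/17 → 1 ('d')
  [5] 17/10 → 1 ('d')
  [6] 10/13 → 0 ('')
  [7] 13/0 → 0 ('')
  [8] 0/4 → 1 ('f')
  [9] 4/9 → 1 ('f')
  [10] 9/15 → 1 ('f')
  [11] 15/7 → 2 ('fh')
  [12] 7/18 → 0 ('')
  [13] 18/16 → 0 ('')
  [14] 16/12 → 1 ('h')
  [15] 12/3 → 1 ('h')
  [16] 3/8 → 2 ('hf')
  [17] 8/6 → 2 ('hf')
  [18] 6/11 → 1 ('h')

n(n+1)/2 = 19·20/2 = 190
Σ LCP = 0 + 1 + 0 + 0 + 1 + 1 + 0 + 0 + 1 + 1 + 1 + 2 + 0 + 0 + 1 + 1 + 2 + 2 + 1 = 15
distinct = 190 − 15 = 175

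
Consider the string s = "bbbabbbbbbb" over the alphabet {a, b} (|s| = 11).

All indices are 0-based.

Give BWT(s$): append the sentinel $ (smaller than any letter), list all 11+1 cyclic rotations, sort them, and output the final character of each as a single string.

rank  rotation      last
    0  $bbbabbbbbbb  b
    1  abbbbbbb$bbb  b
    2  b$bbbabbbbbb  b
    3  babbbbbbb$bb  b
    4  bb$bbbabbbbb  b
    5  bbabbbbbbb$b  b
    6  bbb$bbbabbbb  b
    7  bbbabbbbbbb$  $
    8  bbbb$bbbabbb  b
    9  bbbbb$bbbabb  b
   10  bbbbbb$bbbab  b
   11  bbbbbbb$bbba  a

bbbbbbb$bbba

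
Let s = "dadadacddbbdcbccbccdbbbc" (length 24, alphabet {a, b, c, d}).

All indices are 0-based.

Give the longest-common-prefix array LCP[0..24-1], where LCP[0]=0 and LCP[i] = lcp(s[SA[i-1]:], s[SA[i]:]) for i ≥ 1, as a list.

[0, 1, 3, 0, 2, 2, 1, 2, 3, 1, 0, 1, 4, 1, 2, 1, 2, 0, 2, 4, 1, 3, 1, 1]

rank | idx | suffix
   0 |   5 | acddbbdcbccbccdbbbc
   1 |   3 | adacddbbdcbccbccdbbbc
   2 |   1 | adadacddbbdcbccbccdbbbc
   3 |  20 | bbbc
   4 |  21 | bbc
   5 |   9 | bbdcbccbccdbbbc
   6 |  22 | bc
   7 |  13 | bccbccdbbbc
   8 |  16 | bccdbbbc
   9 |  10 | bdcbccbccdbbbc
  10 |  23 | c
  11 |  12 | cbccbccdbbbc
  12 |  15 | cbccdbbbc
  13 |  14 | ccbccdbbbc
  14 |  17 | ccdbbbc
  15 |  18 | cdbbbc
  16 |   6 | cddbbdcbccbccdbbbc
  17 |   4 | dacddbbdcbccbccdbbbc
  18 |   2 | dadacddbbdcbccbccdbbbc
  19 |   0 | dadadacddbbdcbccbccdbbbc
  20 |  19 | dbbbc
  21 |   8 | dbbdcbccbccdbbbc
  22 |  11 | dcbccbccdbbbc
  23 |   7 | ddbbdcbccbccdbbbc

SA = [5, 3, 1, 20, 21, 9, 22, 13, 16, 10, 23, 12, 15, 14, 17, 18, 6, 4, 2, 0, 19, 8, 11, 7]
[i] adj suffixes → lcp
  [1] 5/3 → 1 ('a')
  [2] 3/1 → 3 ('ada')
  [3] 1/20 → 0 ('')
  [4] 20/21 → 2 ('bb')
  [5] 21/9 → 2 ('bb')
  [6] 9/22 → 1 ('b')
  [7] 22/13 → 2 ('bc')
  [8] 13/16 → 3 ('bcc')
  [9] 16/10 → 1 ('b')
  [10] 10/23 → 0 ('')
  [11] 23/12 → 1 ('c')
  [12] 12/15 → 4 ('cbcc')
  [13] 15/14 → 1 ('c')
  [14] 14/17 → 2 ('cc')
  [15] 17/18 → 1 ('c')
  [16] 18/6 → 2 ('cd')
  [17] 6/4 → 0 ('')
  [18] 4/2 → 2 ('da')
  [19] 2/0 → 4 ('dada')
  [20] 0/19 → 1 ('d')
  [21] 19/8 → 3 ('dbb')
  [22] 8/11 → 1 ('d')
  [23] 11/7 → 1 ('d')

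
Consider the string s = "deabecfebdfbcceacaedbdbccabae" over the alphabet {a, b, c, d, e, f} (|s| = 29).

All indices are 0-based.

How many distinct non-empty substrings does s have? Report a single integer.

rank | idx | suffix
   0 |  25 | abae
   1 |   2 | abecfebdfbcceacaedbdbccabae
   2 |  15 | acaedbdbccabae
   3 |  27 | ae
   4 |  17 | aedbdbccabae
   5 |  26 | bae
   6 |  22 | bccabae
   7 |  11 | bcceacaedbdbccabae
   8 |  20 | bdbccabae
   9 |   8 | bdfbcceacaedbdbccabae
  10 |   3 | becfebdfbcceacaedbdbccabae
  11 |  24 | cabae
  12 |  16 | caedbdbccabae
  13 |  23 | ccabae
  14 |  12 | cceacaedbdbccabae
  15 |  13 | ceacaedbdbccabae
  16 |   5 | cfebdfbcceacaedbdbccabae
  17 |  21 | dbccabae
  18 |  19 | dbdbccabae
  19 |   0 | deabecfebdfbcceacaedbdbccabae
  20 |   9 | dfbcceacaedbdbccabae
  21 |  28 | e
  22 |   1 | eabecfebdfbcceacaedbdbccabae
  23 |  14 | eacaedbdbccabae
  24 |   7 | ebdfbcceacaedbdbccabae
  25 |   4 | ecfebdfbcceacaedbdbccabae
  26 |  18 | edbdbccabae
  27 |  10 | fbcceacaedbdbccabae
  28 |   6 | febdfbcceacaedbdbccabae

SA = [25, 2, 15, 27, 17, 26, 22, 11, 20, 8, 3, 24, 16, 23, 12, 13, 5, 21, 19, 0, 9, 28, 1, 14, 7, 4, 18, 10, 6]
rank  pair      lcp
   1  s[25:],s[2:]  2  'ab'
   2  s[2:],s[15:]  1  'a'
   3  s[15:],s[27:]  1  'a'
   4  s[27:],s[17:]  2  'ae'
   5  s[17:],s[26:]  0  ''
   6  s[26:],s[22:]  1  'b'
   7  s[22:],s[11:]  3  'bcc'
   8  s[11:],s[20:]  1  'b'
   9  s[20:],s[8:]  2  'bd'
  10  s[8:],s[3:]  1  'b'
  11  s[3:],s[24:]  0  ''
  12  s[24:],s[16:]  2  'ca'
  13  s[16:],s[23:]  1  'c'
  14  s[23:],s[12:]  2  'cc'
  15  s[12:],s[13:]  1  'c'
  16  s[13:],s[5:]  1  'c'
  17  s[5:],s[21:]  0  ''
  18  s[21:],s[19:]  2  'db'
  19  s[19:],s[0:]  1  'd'
  20  s[0:],s[9:]  1  'd'
  21  s[9:],s[28:]  0  ''
  22  s[28:],s[1:]  1  'e'
  23  s[1:],s[14:]  2  'ea'
  24  s[14:],s[7:]  1  'e'
  25  s[7:],s[4:]  1  'e'
  26  s[4:],s[18:]  1  'e'
  27  s[18:],s[10:]  0  ''
  28  s[10:],s[6:]  1  'f'

n(n+1)/2 = 29·30/2 = 435
Σ LCP = 0 + 2 + 1 + 1 + 2 + 0 + 1 + 3 + 1 + 2 + 1 + 0 + 2 + 1 + 2 + 1 + 1 + 0 + 2 + 1 + 1 + 0 + 1 + 2 + 1 + 1 + 1 + 0 + 1 = 32
distinct = 435 − 32 = 403

403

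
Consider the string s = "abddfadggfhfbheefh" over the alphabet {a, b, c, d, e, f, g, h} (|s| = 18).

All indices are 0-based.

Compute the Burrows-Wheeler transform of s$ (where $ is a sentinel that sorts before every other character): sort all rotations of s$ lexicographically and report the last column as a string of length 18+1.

h$fafbdahedheggdfbf

rank  rotation             last
    0  $abddfadggfhfbheefh  h
    1  abddfadggfhfbheefh$  $
    2  adggfhfbheefh$abddf  f
    3  bddfadggfhfbheefh$a  a
    4  bheefh$abddfadggfhf  f
    5  ddfadggfhfbheefh$ab  b
    6  dfadggfhfbheefh$abd  d
    7  dggfhfbheefh$abddfa  a
    8  eefh$abddfadggfhfbh  h
    9  efh$abddfadggfhfbhe  e
   10  fadggfhfbheefh$abdd  d
   11  fbheefh$abddfadggfh  h
   12  fh$abddfadggfhfbhee  e
   13  fhfbheefh$abddfadgg  g
   14  gfhfbheefh$abddfadg  g
   15  ggfhfbheefh$abddfad  d
   16  h$abddfadggfhfbheef  f
   17  heefh$abddfadggfhfb  b
   18  hfbheefh$abddfadggf  f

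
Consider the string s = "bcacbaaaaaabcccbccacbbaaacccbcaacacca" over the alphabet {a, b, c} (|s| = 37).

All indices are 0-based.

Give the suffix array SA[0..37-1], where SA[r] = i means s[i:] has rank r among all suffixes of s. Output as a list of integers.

sorted suffixes:
  #0 SA[0]=36  'a'
  #1 SA[1]=5  'aaaaaabcccbccacbbaaacccbcaacacca'
  #2 SA[2]=6  'aaaaabcccbccacbbaaacccbcaacacca'
  #3 SA[3]=7  'aaaabcccbccacbbaaacccbcaacacca'
  #4 SA[4]=8  'aaabcccbccacbbaaacccbcaacacca'
  #5 SA[5]=22  'aaacccbcaacacca'
  #6 SA[6]=9  'aabcccbccacbbaaacccbcaacacca'
  #7 SA[7]=30  'aacacca'
  #8 SA[8]=23  'aacccbcaacacca'
  #9 SA[9]=10  'abcccbccacbbaaacccbcaacacca'
  #10 SA[10]=31  'acacca'
  #11 SA[11]=2  'acbaaaaaabcccbccacbbaaacccbcaacacca'
  #12 SA[12]=18  'acbbaaacccbcaacacca'
  #13 SA[13]=33  'acca'
  #14 SA[14]=24  'acccbcaacacca'
  #15 SA[15]=4  'baaaaaabcccbccacbbaaacccbcaacacca'
  #16 SA[16]=21  'baaacccbcaacacca'
  #17 SA[17]=20  'bbaaacccbcaacacca'
  #18 SA[18]=28  'bcaacacca'
  #19 SA[19]=0  'bcacbaaaaaabcccbccacbbaaacccbcaacacca'
  #20 SA[20]=15  'bccacbbaaacccbcaacacca'
  #21 SA[21]=11  'bcccbccacbbaaacccbcaacacca'
  #22 SA[22]=35  'ca'
  #23 SA[23]=29  'caacacca'
  #24 SA[24]=1  'cacbaaaaaabcccbccacbbaaacccbcaacacca'
  #25 SA[25]=17  'cacbbaaacccbcaacacca'
  #26 SA[26]=32  'cacca'
  #27 SA[27]=3  'cbaaaaaabcccbccacbbaaacccbcaacacca'
  #28 SA[28]=19  'cbbaaacccbcaacacca'
  #29 SA[29]=27  'cbcaacacca'
  #30 SA[30]=14  'cbccacbbaaacccbcaacacca'
  #31 SA[31]=34  'cca'
  #32 SA[32]=16  'ccacbbaaacccbcaacacca'
  #33 SA[33]=26  'ccbcaacacca'
  #34 SA[34]=13  'ccbccacbbaaacccbcaacacca'
  #35 SA[35]=25  'cccbcaacacca'
  #36 SA[36]=12  'cccbccacbbaaacccbcaacacca'

[36, 5, 6, 7, 8, 22, 9, 30, 23, 10, 31, 2, 18, 33, 24, 4, 21, 20, 28, 0, 15, 11, 35, 29, 1, 17, 32, 3, 19, 27, 14, 34, 16, 26, 13, 25, 12]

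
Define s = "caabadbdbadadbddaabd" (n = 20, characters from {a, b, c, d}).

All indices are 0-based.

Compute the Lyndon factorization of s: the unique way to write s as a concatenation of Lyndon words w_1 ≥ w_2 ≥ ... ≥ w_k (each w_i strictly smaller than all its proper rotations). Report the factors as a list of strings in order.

emit factor 1: 'c' (i=0, period=1)
emit factor 2: 'aabadbdbadadbddaabd' (i=1, period=19)

["c", "aabadbdbadadbddaabd"]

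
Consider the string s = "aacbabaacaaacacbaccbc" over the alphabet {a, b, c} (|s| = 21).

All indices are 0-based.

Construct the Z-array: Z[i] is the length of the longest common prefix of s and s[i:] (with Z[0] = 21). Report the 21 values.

Z[0]=21
i=1: i≥r, start 0; Z[1]=1 scan→box=[1,2)
i=2: i≥r, start 0; Z[2]=0
i=3: i≥r, start 0; Z[3]=0
i=4: i≥r, start 0; Z[4]=1 scan→box=[4,5)
i=5: i≥r, start 0; Z[5]=0
i=6: i≥r, start 0; Z[6]=3 scan→box=[6,9)
i=7: min(r-i=2, Z[1]=1)=1; Z[7]=1
i=8: min(r-i=1, Z[2]=0)=0; Z[8]=0
i=9: i≥r, start 0; Z[9]=2 scan→box=[9,11)
i=10: min(r-i=1, Z[1]=1)=1; Z[10]=3 scan→box=[10,13)
i=11: min(r-i=2, Z[1]=1)=1; Z[11]=1
i=12: min(r-i=1, Z[2]=0)=0; Z[12]=0
i=13: i≥r, start 0; Z[13]=1 scan→box=[13,14)
i=14: i≥r, start 0; Z[14]=0
i=15: i≥r, start 0; Z[15]=0
i=16: i≥r, start 0; Z[16]=1 scan→box=[16,17)
i=17: i≥r, start 0; Z[17]=0
i=18: i≥r, start 0; Z[18]=0
i=19: i≥r, start 0; Z[19]=0
i=20: i≥r, start 0; Z[20]=0

[21, 1, 0, 0, 1, 0, 3, 1, 0, 2, 3, 1, 0, 1, 0, 0, 1, 0, 0, 0, 0]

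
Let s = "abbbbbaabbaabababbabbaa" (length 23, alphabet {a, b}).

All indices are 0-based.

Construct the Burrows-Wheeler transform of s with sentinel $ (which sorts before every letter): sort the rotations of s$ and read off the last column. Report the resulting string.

rank  rotation                  last
    0  $abbbbbaabbaabababbabbaa  a
    1  a$abbbbbaabbaabababbabba  a
    2  aa$abbbbbaabbaabababbabb  b
    3  aabababbabbaa$abbbbbaabb  b
    4  aabbaabababbabbaa$abbbbb  b
    5  abababbabbaa$abbbbbaabba  a
    6  ababbabbaa$abbbbbaabbaab  b
    7  abbaa$abbbbbaabbaabababb  b
    8  abbaabababbabbaa$abbbbba  a
    9  abbabbaa$abbbbbaabbaabab  b
   10  abbbbbaabbaabababbabbaa$  $
   11  baa$abbbbbaabbaabababbab  b
   12  baabababbabbaa$abbbbbaab  b
   13  baabbaabababbabbaa$abbbb  b
   14  bababbabbaa$abbbbbaabbaa  a
   15  babbaa$abbbbbaabbaababab  b
   16  babbabbaa$abbbbbaabbaaba  a
   17  bbaa$abbbbbaabbaabababba  a
   18  bbaabababbabbaa$abbbbbaa  a
   19  bbaabbaabababbabbaa$abbb  b
   20  bbabbaa$abbbbbaabbaababa  a
   21  bbbaabbaabababbabbaa$abb  b
   22  bbbbaabbaabababbabbaa$ab  b
   23  bbbbbaabbaabababbabbaa$a  a

aabbbabbab$bbbabaaababba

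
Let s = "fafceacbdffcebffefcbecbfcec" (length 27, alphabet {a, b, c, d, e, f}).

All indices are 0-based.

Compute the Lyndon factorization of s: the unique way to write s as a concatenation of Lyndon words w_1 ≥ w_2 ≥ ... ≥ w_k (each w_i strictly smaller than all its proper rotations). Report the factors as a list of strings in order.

emit factor 1: 'f' (i=0, period=1)
emit factor 2: 'afce' (i=1, period=4)
emit factor 3: 'acbdffcebffefcbecbfcec' (i=5, period=22)

["f", "afce", "acbdffcebffefcbecbfcec"]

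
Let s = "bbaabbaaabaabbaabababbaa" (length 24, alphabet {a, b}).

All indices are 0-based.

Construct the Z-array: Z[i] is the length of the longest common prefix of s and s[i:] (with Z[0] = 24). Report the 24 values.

Z[0]=24
i=1: outside box; Z[1]=1 scan→box=[1,2)
i=2: outside box; Z[2]=0
i=3: outside box; Z[3]=0
i=4: outside box; Z[4]=4 scan→box=[4,8)
i=5: min(r-i=3, Z[1]=1)=1; Z[5]=1
i=6: min(r-i=2, Z[2]=0)=0; Z[6]=0
i=7: min(r-i=1, Z[3]=0)=0; Z[7]=0
i=8: outside box; Z[8]=0
i=9: outside box; Z[9]=1 scan→box=[9,10)
i=10: outside box; Z[10]=0
i=11: outside box; Z[11]=0
i=12: outside box; Z[12]=5 scan→box=[12,17)
i=13: min(r-i=4, Z[1]=1)=1; Z[13]=1
i=14: min(r-i=3, Z[2]=0)=0; Z[14]=0
i=15: min(r-i=2, Z[3]=0)=0; Z[15]=0
i=16: min(r-i=1, Z[4]=4)=1; Z[16]=1
i=17: outside box; Z[17]=0
i=18: outside box; Z[18]=1 scan→box=[18,19)
i=19: outside box; Z[19]=0
i=20: outside box; Z[20]=4 scan→box=[20,24)
i=21: min(r-i=3, Z[1]=1)=1; Z[21]=1
i=22: min(r-i=2, Z[2]=0)=0; Z[22]=0
i=23: min(r-i=1, Z[3]=0)=0; Z[23]=0

[24, 1, 0, 0, 4, 1, 0, 0, 0, 1, 0, 0, 5, 1, 0, 0, 1, 0, 1, 0, 4, 1, 0, 0]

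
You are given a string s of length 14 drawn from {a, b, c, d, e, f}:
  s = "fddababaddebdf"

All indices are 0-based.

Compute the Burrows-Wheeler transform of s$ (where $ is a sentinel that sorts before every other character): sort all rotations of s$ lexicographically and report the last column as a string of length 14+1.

rank  rotation         last
    0  $fddababaddebdf  f
    1  ababaddebdf$fdd  d
    2  abaddebdf$fddab  b
    3  addebdf$fddabab  b
    4  babaddebdf$fdda  a
    5  baddebdf$fddaba  a
    6  bdf$fddababadde  e
    7  dababaddebdf$fd  d
    8  ddababaddebdf$f  f
    9  ddebdf$fddababa  a
   10  debdf$fddababad  d
   11  df$fddababaddeb  b
   12  ebdf$fddababadd  d
   13  f$fddababaddebd  d
   14  fddababaddebdf$  $

fdbbaaedfadbdd$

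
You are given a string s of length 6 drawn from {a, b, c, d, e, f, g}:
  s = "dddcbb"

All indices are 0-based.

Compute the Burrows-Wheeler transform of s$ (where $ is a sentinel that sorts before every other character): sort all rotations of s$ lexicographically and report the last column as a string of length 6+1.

rank  rotation last
    0  $dddcbb  b
    1  b$dddcb  b
    2  bb$dddc  c
    3  cbb$ddd  d
    4  dcbb$dd  d
    5  ddcbb$d  d
    6  dddcbb$  $

bbcddd$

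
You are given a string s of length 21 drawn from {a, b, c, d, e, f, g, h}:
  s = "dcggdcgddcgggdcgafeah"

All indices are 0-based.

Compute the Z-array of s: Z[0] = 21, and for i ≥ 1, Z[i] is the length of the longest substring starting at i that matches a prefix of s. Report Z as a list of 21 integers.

Z[0]=21
i=1: outside box; Z[1]=0
i=2: outside box; Z[2]=0
i=3: outside box; Z[3]=0
i=4: outside box; Z[4]=3 scan→box=[4,7)
i=5: min(r-i=2, Z[1]=0)=0; Z[5]=0
i=6: min(r-i=1, Z[2]=0)=0; Z[6]=0
i=7: outside box; Z[7]=1 scan→box=[7,8)
i=8: outside box; Z[8]=4 scan→box=[8,12)
i=9: min(r-i=3, Z[1]=0)=0; Z[9]=0
i=10: min(r-i=2, Z[2]=0)=0; Z[10]=0
i=11: min(r-i=1, Z[3]=0)=0; Z[11]=0
i=12: outside box; Z[12]=0
i=13: outside box; Z[13]=3 scan→box=[13,16)
i=14: min(r-i=2, Z[1]=0)=0; Z[14]=0
i=15: min(r-i=1, Z[2]=0)=0; Z[15]=0
i=16: outside box; Z[16]=0
i=17: outside box; Z[17]=0
i=18: outside box; Z[18]=0
i=19: outside box; Z[19]=0
i=20: outside box; Z[20]=0

[21, 0, 0, 0, 3, 0, 0, 1, 4, 0, 0, 0, 0, 3, 0, 0, 0, 0, 0, 0, 0]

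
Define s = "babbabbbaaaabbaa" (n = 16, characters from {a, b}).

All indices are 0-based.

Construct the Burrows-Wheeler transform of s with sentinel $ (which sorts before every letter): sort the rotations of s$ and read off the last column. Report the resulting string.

rank  rotation           last
    0  $babbabbbaaaabbaa  a
    1  a$babbabbbaaaabba  a
    2  aa$babbabbbaaaabb  b
    3  aaaabbaa$babbabbb  b
    4  aaabbaa$babbabbba  a
    5  aabbaa$babbabbbaa  a
    6  abbaa$babbabbbaaa  a
    7  abbabbbaaaabbaa$b  b
    8  abbbaaaabbaa$babb  b
    9  baa$babbabbbaaaab  b
   10  baaaabbaa$babbabb  b
   11  babbabbbaaaabbaa$  $
   12  babbbaaaabbaa$bab  b
   13  bbaa$babbabbbaaaa  a
   14  bbaaaabbaa$babbab  b
   15  bbabbbaaaabbaa$ba  a
   16  bbbaaaabbaa$babba  a

aabbaaabbbb$babaa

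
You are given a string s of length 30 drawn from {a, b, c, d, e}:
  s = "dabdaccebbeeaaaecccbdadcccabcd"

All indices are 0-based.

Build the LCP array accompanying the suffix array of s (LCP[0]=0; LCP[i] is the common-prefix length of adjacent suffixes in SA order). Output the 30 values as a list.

rank | idx | suffix
   0 |  12 | aaaecccbdadcccabcd
   1 |  13 | aaecccbdadcccabcd
   2 |  26 | abcd
   3 |   1 | abdaccebbeeaaaecccbdadcccabcd
   4 |   4 | accebbeeaaaecccbdadcccabcd
   5 |  21 | adcccabcd
   6 |  14 | aecccbdadcccabcd
   7 |   8 | bbeeaaaecccbdadcccabcd
   8 |  27 | bcd
   9 |   2 | bdaccebbeeaaaecccbdadcccabcd
  10 |  19 | bdadcccabcd
  11 |   9 | beeaaaecccbdadcccabcd
  12 |  25 | cabcd
  13 |  18 | cbdadcccabcd
  14 |  24 | ccabcd
  15 |  17 | ccbdadcccabcd
  16 |  23 | cccabcd
  17 |  16 | cccbdadcccabcd
  18 |   5 | ccebbeeaaaecccbdadcccabcd
  19 |  28 | cd
  20 |   6 | cebbeeaaaecccbdadcccabcd
  21 |  29 | d
  22 |   0 | dabdaccebbeeaaaecccbdadcccabcd
  23 |   3 | daccebbeeaaaecccbdadcccabcd
  24 |  20 | dadcccabcd
  25 |  22 | dcccabcd
  26 |  11 | eaaaecccbdadcccabcd
  27 |   7 | ebbeeaaaecccbdadcccabcd
  28 |  15 | ecccbdadcccabcd
  29 |  10 | eeaaaecccbdadcccabcd

SA = [12, 13, 26, 1, 4, 21, 14, 8, 27, 2, 19, 9, 25, 18, 24, 17, 23, 16, 5, 28, 6, 29, 0, 3, 20, 22, 11, 7, 15, 10]
rank  pair      lcp
   1  s[12:],s[13:]  2  'aa'
   2  s[13:],s[26:]  1  'a'
   3  s[26:],s[1:]  2  'ab'
   4  s[1:],s[4:]  1  'a'
   5  s[4:],s[21:]  1  'a'
   6  s[21:],s[14:]  1  'a'
   7  s[14:],s[8:]  0  ''
   8  s[8:],s[27:]  1  'b'
   9  s[27:],s[2:]  1  'b'
  10  s[2:],s[19:]  3  'bda'
  11  s[19:],s[9:]  1  'b'
  12  s[9:],s[25:]  0  ''
  13  s[25:],s[18:]  1  'c'
  14  s[18:],s[24:]  1  'c'
  15  s[24:],s[17:]  2  'cc'
  16  s[17:],s[23:]  2  'cc'
  17  s[23:],s[16:]  3  'ccc'
  18  s[16:],s[5:]  2  'cc'
  19  s[5:],s[28:]  1  'c'
  20  s[28:],s[6:]  1  'c'
  21  s[6:],s[29:]  0  ''
  22  s[29:],s[0:]  1  'd'
  23  s[0:],s[3:]  2  'da'
  24  s[3:],s[20:]  2  'da'
  25  s[20:],s[22:]  1  'd'
  26  s[22:],s[11:]  0  ''
  27  s[11:],s[7:]  1  'e'
  28  s[7:],s[15:]  1  'e'
  29  s[15:],s[10:]  1  'e'

[0, 2, 1, 2, 1, 1, 1, 0, 1, 1, 3, 1, 0, 1, 1, 2, 2, 3, 2, 1, 1, 0, 1, 2, 2, 1, 0, 1, 1, 1]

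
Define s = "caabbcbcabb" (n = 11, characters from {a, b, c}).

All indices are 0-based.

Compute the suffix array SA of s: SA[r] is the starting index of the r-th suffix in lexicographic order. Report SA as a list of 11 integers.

[1, 8, 2, 10, 9, 3, 6, 4, 0, 7, 5]

rank | idx | suffix
   0 |   1 | aabbcbcabb
   1 |   8 | abb
   2 |   2 | abbcbcabb
   3 |  10 | b
   4 |   9 | bb
   5 |   3 | bbcbcabb
   6 |   6 | bcabb
   7 |   4 | bcbcabb
   8 |   0 | caabbcbcabb
   9 |   7 | cabb
  10 |   5 | cbcabb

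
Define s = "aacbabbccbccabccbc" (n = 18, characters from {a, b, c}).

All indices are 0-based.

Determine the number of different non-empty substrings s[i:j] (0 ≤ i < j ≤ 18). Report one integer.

141

sorted suffixes:
  #0 SA[0]=0  'aacbabbccbccabccbc'
  #1 SA[1]=4  'abbccbccabccbc'
  #2 SA[2]=12  'abccbc'
  #3 SA[3]=1  'acbabbccbccabccbc'
  #4 SA[4]=3  'babbccbccabccbc'
  #5 SA[5]=5  'bbccbccabccbc'
  #6 SA[6]=16  'bc'
  #7 SA[7]=9  'bccabccbc'
  #8 SA[8]=13  'bccbc'
  #9 SA[9]=6  'bccbccabccbc'
  #10 SA[10]=17  'c'
  #11 SA[11]=11  'cabccbc'
  #12 SA[12]=2  'cbabbccbccabccbc'
  #13 SA[13]=15  'cbc'
  #14 SA[14]=8  'cbccabccbc'
  #15 SA[15]=10  'ccabccbc'
  #16 SA[16]=14  'ccbc'
  #17 SA[17]=7  'ccbccabccbc'

SA = [0, 4, 12, 1, 3, 5, 16, 9, 13, 6, 17, 11, 2, 15, 8, 10, 14, 7]
i: (SA[i-1],SA[i]) lcp shared
  1: (0,4) 1 'a'
  2: (4,12) 2 'ab'
  3: (12,1) 1 'a'
  4: (1,3) 0 ''
  5: (3,5) 1 'b'
  6: (5,16) 1 'b'
  7: (16,9) 2 'bc'
  8: (9,13) 3 'bcc'
  9: (13,6) 5 'bccbc'
  10: (6,17) 0 ''
  11: (17,11) 1 'c'
  12: (11,2) 1 'c'
  13: (2,15) 2 'cb'
  14: (15,8) 3 'cbc'
  15: (8,10) 1 'c'
  16: (10,14) 2 'cc'
  17: (14,7) 4 'ccbc'

n(n+1)/2 = 18·19/2 = 171
Σ LCP = 0 + 1 + 2 + 1 + 0 + 1 + 1 + 2 + 3 + 5 + 0 + 1 + 1 + 2 + 3 + 1 + 2 + 4 = 30
distinct = 171 − 30 = 141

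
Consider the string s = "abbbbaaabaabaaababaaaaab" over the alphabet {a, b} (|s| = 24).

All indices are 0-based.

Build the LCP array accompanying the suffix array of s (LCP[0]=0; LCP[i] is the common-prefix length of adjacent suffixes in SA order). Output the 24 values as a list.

[0, 4, 3, 4, 5, 2, 3, 5, 4, 1, 2, 5, 4, 3, 2, 0, 1, 4, 6, 3, 2, 1, 2, 3]

rank→(start, suffix):
  0 → (18, 'aaaaab')
  1 → (19, 'aaaab')
  2 → (20, 'aaab')
  3 → (5, 'aaabaabaaababaaaaab')
  4 → (12, 'aaababaaaaab')
  5 → (21, 'aab')
  6 → (9, 'aabaaababaaaaab')
  7 → (6, 'aabaabaaababaaaaab')
  8 → (13, 'aababaaaaab')
  9 → (22, 'ab')
  10 → (16, 'abaaaaab')
  11 → (10, 'abaaababaaaaab')
  12 → (7, 'abaabaaababaaaaab')
  13 → (14, 'ababaaaaab')
  14 → (0, 'abbbbaaabaabaaababaaaaab')
  15 → (23, 'b')
  16 → (17, 'baaaaab')
  17 → (4, 'baaabaabaaababaaaaab')
  18 → (11, 'baaababaaaaab')
  19 → (8, 'baabaaababaaaaab')
  20 → (15, 'babaaaaab')
  21 → (3, 'bbaaabaabaaababaaaaab')
  22 → (2, 'bbbaaabaabaaababaaaaab')
  23 → (1, 'bbbbaaabaabaaababaaaaab')

SA = [18, 19, 20, 5, 12, 21, 9, 6, 13, 22, 16, 10, 7, 14, 0, 23, 17, 4, 11, 8, 15, 3, 2, 1]
[i] adj suffixes → lcp
  [1] 18/19 → 4 ('aaaa')
  [2] 19/20 → 3 ('aaa')
  [3] 20/5 → 4 ('aaab')
  [4] 5/12 → 5 ('aaaba')
  [5] 12/21 → 2 ('aa')
  [6] 21/9 → 3 ('aab')
  [7] 9/6 → 5 ('aabaa')
  [8] 6/13 → 4 ('aaba')
  [9] 13/22 → 1 ('a')
  [10] 22/16 → 2 ('ab')
  [11] 16/10 → 5 ('abaaa')
  [12] 10/7 → 4 ('abaa')
  [13] 7/14 → 3 ('aba')
  [14] 14/0 → 2 ('ab')
  [15] 0/23 → 0 ('')
  [16] 23/17 → 1 ('b')
  [17] 17/4 → 4 ('baaa')
  [18] 4/11 → 6 ('baaaba')
  [19] 11/8 → 3 ('baa')
  [20] 8/15 → 2 ('ba')
  [21] 15/3 → 1 ('b')
  [22] 3/2 → 2 ('bb')
  [23] 2/1 → 3 ('bbb')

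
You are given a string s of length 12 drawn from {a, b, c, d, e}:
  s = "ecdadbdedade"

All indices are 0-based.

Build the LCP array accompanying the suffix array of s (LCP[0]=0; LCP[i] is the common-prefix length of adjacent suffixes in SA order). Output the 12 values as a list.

[0, 2, 0, 0, 0, 3, 1, 1, 2, 0, 1, 1]

rank | idx | suffix
   0 |   3 | adbdedade
   1 |   9 | ade
   2 |   5 | bdedade
   3 |   1 | cdadbdedade
   4 |   2 | dadbdedade
   5 |   8 | dade
   6 |   4 | dbdedade
   7 |  10 | de
   8 |   6 | dedade
   9 |  11 | e
  10 |   0 | ecdadbdedade
  11 |   7 | edade

SA = [3, 9, 5, 1, 2, 8, 4, 10, 6, 11, 0, 7]
[i] adj suffixes → lcp
  [1] 3/9 → 2 ('ad')
  [2] 9/5 → 0 ('')
  [3] 5/1 → 0 ('')
  [4] 1/2 → 0 ('')
  [5] 2/8 → 3 ('dad')
  [6] 8/4 → 1 ('d')
  [7] 4/10 → 1 ('d')
  [8] 10/6 → 2 ('de')
  [9] 6/11 → 0 ('')
  [10] 11/0 → 1 ('e')
  [11] 0/7 → 1 ('e')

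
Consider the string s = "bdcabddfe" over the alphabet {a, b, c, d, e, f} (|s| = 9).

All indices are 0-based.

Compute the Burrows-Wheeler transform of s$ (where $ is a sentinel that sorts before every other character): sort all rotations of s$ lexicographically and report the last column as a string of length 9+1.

rank  rotation    last
    0  $bdcabddfe  e
    1  abddfe$bdc  c
    2  bdcabddfe$  $
    3  bddfe$bdca  a
    4  cabddfe$bd  d
    5  dcabddfe$b  b
    6  ddfe$bdcab  b
    7  dfe$bdcabd  d
    8  e$bdcabddf  f
    9  fe$bdcabdd  d

ec$adbbdfd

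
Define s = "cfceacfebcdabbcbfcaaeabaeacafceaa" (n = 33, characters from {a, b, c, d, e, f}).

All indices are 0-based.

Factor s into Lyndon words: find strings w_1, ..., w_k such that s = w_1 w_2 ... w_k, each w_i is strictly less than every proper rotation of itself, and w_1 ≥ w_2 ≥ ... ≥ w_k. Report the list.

["cf", "ce", "acfebcd", "abbcbfc", "aaeabaeacafce", "a", "a"]

emit factor 1: 'cf' (i=0, period=2)
emit factor 2: 'ce' (i=2, period=2)
emit factor 3: 'acfebcd' (i=4, period=7)
emit factor 4: 'abbcbfc' (i=11, period=7)
emit factor 5: 'aaeabaeacafce' (i=18, period=13)
emit factor 6: 'a' (i=31, period=1)
emit factor 7: 'a' (i=32, period=1)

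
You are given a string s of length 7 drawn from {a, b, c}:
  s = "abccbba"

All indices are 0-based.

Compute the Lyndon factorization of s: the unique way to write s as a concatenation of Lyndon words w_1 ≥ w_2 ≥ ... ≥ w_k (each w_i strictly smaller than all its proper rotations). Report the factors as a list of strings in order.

["abccbb", "a"]

emit factor 1: 'abccbb' (i=0, period=6)
emit factor 2: 'a' (i=6, period=1)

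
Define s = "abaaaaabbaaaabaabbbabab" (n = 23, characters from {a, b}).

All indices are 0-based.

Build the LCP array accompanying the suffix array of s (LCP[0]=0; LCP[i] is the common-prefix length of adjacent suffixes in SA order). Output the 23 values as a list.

[0, 4, 5, 3, 4, 2, 3, 4, 1, 2, 4, 3, 2, 3, 0, 1, 5, 3, 2, 3, 1, 3, 2]

rank | idx | suffix
   0 |   2 | aaaaabbaaaabaabbbabab
   1 |   9 | aaaabaabbbabab
   2 |   3 | aaaabbaaaabaabbbabab
   3 |  10 | aaabaabbbabab
   4 |   4 | aaabbaaaabaabbbabab
   5 |  11 | aabaabbbabab
   6 |   5 | aabbaaaabaabbbabab
   7 |  14 | aabbbabab
   8 |  21 | ab
   9 |   0 | abaaaaabbaaaabaabbbabab
  10 |  12 | abaabbbabab
  11 |  19 | abab
  12 |   6 | abbaaaabaabbbabab
  13 |  15 | abbbabab
  14 |  22 | b
  15 |   1 | baaaaabbaaaabaabbbabab
  16 |   8 | baaaabaabbbabab
  17 |  13 | baabbbabab
  18 |  20 | bab
  19 |  18 | babab
  20 |   7 | bbaaaabaabbbabab
  21 |  17 | bbabab
  22 |  16 | bbbabab

SA = [2, 9, 3, 10, 4, 11, 5, 14, 21, 0, 12, 19, 6, 15, 22, 1, 8, 13, 20, 18, 7, 17, 16]
i: (SA[i-1],SA[i]) lcp shared
  1: (2,9) 4 'aaaa'
  2: (9,3) 5 'aaaab'
  3: (3,10) 3 'aaa'
  4: (10,4) 4 'aaab'
  5: (4,11) 2 'aa'
  6: (11,5) 3 'aab'
  7: (5,14) 4 'aabb'
  8: (14,21) 1 'a'
  9: (21,0) 2 'ab'
  10: (0,12) 4 'abaa'
  11: (12,19) 3 'aba'
  12: (19,6) 2 'ab'
  13: (6,15) 3 'abb'
  14: (15,22) 0 ''
  15: (22,1) 1 'b'
  16: (1,8) 5 'baaaa'
  17: (8,13) 3 'baa'
  18: (13,20) 2 'ba'
  19: (20,18) 3 'bab'
  20: (18,7) 1 'b'
  21: (7,17) 3 'bba'
  22: (17,16) 2 'bb'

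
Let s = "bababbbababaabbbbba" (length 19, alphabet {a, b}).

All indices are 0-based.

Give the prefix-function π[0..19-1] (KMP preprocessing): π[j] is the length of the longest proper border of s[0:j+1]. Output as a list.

[0, 0, 1, 2, 3, 1, 1, 2, 3, 4, 5, 4, 0, 1, 1, 1, 1, 1, 2]

π[0] = 0
j=1 s[j]='a': π[1]=0 (border '')
j=2 s[j]='b': π[2]=1 (border 'b')
j=3 s[j]='a': π[3]=2 (border 'ba')
j=4 s[j]='b': π[4]=3 (border 'bab')
j=5 s[j]='b': k: 3→1→0; π[5]=1 (border 'b')
j=6 s[j]='b': k: 1→0; π[6]=1 (border 'b')
j=7 s[j]='a': π[7]=2 (border 'ba')
j=8 s[j]='b': π[8]=3 (border 'bab')
j=9 s[j]='a': π[9]=4 (border 'baba')
j=10 s[j]='b': π[10]=5 (border 'babab')
j=11 s[j]='a': k: 5→3; π[11]=4 (border 'baba')
j=12 s[j]='a': k: 4→2→0; π[12]=0 (border '')
j=13 s[j]='b': π[13]=1 (border 'b')
j=14 s[j]='b': k: 1→0; π[14]=1 (border 'b')
j=15 s[j]='b': k: 1→0; π[15]=1 (border 'b')
j=16 s[j]='b': k: 1→0; π[16]=1 (border 'b')
j=17 s[j]='b': k: 1→0; π[17]=1 (border 'b')
j=18 s[j]='a': π[18]=2 (border 'ba')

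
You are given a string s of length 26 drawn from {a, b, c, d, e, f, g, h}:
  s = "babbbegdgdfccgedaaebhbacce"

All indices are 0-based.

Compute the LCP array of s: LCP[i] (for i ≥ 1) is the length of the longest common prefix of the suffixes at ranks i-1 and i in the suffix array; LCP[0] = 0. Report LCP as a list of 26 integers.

[0, 1, 1, 1, 0, 2, 1, 2, 1, 1, 0, 2, 1, 1, 0, 1, 1, 0, 1, 1, 1, 0, 0, 2, 1, 0]

rank→(start, suffix):
  0 → (16, 'aaebhbacce')
  1 → (1, 'abbbegdgdfccgedaaebhbacce')
  2 → (22, 'acce')
  3 → (17, 'aebhbacce')
  4 → (0, 'babbbegdgdfccgedaaebhbacce')
  5 → (21, 'bacce')
  6 → (2, 'bbbegdgdfccgedaaebhbacce')
  7 → (3, 'bbegdgdfccgedaaebhbacce')
  8 → (4, 'begdgdfccgedaaebhbacce')
  9 → (19, 'bhbacce')
  10 → (23, 'cce')
  11 → (11, 'ccgedaaebhbacce')
  12 → (24, 'ce')
  13 → (12, 'cgedaaebhbacce')
  14 → (15, 'daaebhbacce')
  15 → (9, 'dfccgedaaebhbacce')
  16 → (7, 'dgdfccgedaaebhbacce')
  17 → (25, 'e')
  18 → (18, 'ebhbacce')
  19 → (14, 'edaaebhbacce')
  20 → (5, 'egdgdfccgedaaebhbacce')
  21 → (10, 'fccgedaaebhbacce')
  22 → (8, 'gdfccgedaaebhbacce')
  23 → (6, 'gdgdfccgedaaebhbacce')
  24 → (13, 'gedaaebhbacce')
  25 → (20, 'hbacce')

SA = [16, 1, 22, 17, 0, 21, 2, 3, 4, 19, 23, 11, 24, 12, 15, 9, 7, 25, 18, 14, 5, 10, 8, 6, 13, 20]
i: (SA[i-1],SA[i]) lcp shared
  1: (16,1) 1 'a'
  2: (1,22) 1 'a'
  3: (22,17) 1 'a'
  4: (17,0) 0 ''
  5: (0,21) 2 'ba'
  6: (21,2) 1 'b'
  7: (2,3) 2 'bb'
  8: (3,4) 1 'b'
  9: (4,19) 1 'b'
  10: (19,23) 0 ''
  11: (23,11) 2 'cc'
  12: (11,24) 1 'c'
  13: (24,12) 1 'c'
  14: (12,15) 0 ''
  15: (15,9) 1 'd'
  16: (9,7) 1 'd'
  17: (7,25) 0 ''
  18: (25,18) 1 'e'
  19: (18,14) 1 'e'
  20: (14,5) 1 'e'
  21: (5,10) 0 ''
  22: (10,8) 0 ''
  23: (8,6) 2 'gd'
  24: (6,13) 1 'g'
  25: (13,20) 0 ''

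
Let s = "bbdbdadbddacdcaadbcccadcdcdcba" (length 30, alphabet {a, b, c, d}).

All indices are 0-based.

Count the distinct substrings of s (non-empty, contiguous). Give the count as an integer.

sorted suffixes:
  #0 SA[0]=29  'a'
  #1 SA[1]=14  'aadbcccadcdcdcba'
  #2 SA[2]=10  'acdcaadbcccadcdcdcba'
  #3 SA[3]=15  'adbcccadcdcdcba'
  #4 SA[4]=5  'adbddacdcaadbcccadcdcdcba'
  #5 SA[5]=21  'adcdcdcba'
  #6 SA[6]=28  'ba'
  #7 SA[7]=0  'bbdbdadbddacdcaadbcccadcdcdcba'
  #8 SA[8]=17  'bcccadcdcdcba'
  #9 SA[9]=3  'bdadbddacdcaadbcccadcdcdcba'
  #10 SA[10]=1  'bdbdadbddacdcaadbcccadcdcdcba'
  #11 SA[11]=7  'bddacdcaadbcccadcdcdcba'
  #12 SA[12]=13  'caadbcccadcdcdcba'
  #13 SA[13]=20  'cadcdcdcba'
  #14 SA[14]=27  'cba'
  #15 SA[15]=19  'ccadcdcdcba'
  #16 SA[16]=18  'cccadcdcdcba'
  #17 SA[17]=11  'cdcaadbcccadcdcdcba'
  #18 SA[18]=25  'cdcba'
  #19 SA[19]=23  'cdcdcba'
  #20 SA[20]=9  'dacdcaadbcccadcdcdcba'
  #21 SA[21]=4  'dadbddacdcaadbcccadcdcdcba'
  #22 SA[22]=16  'dbcccadcdcdcba'
  #23 SA[23]=2  'dbdadbddacdcaadbcccadcdcdcba'
  #24 SA[24]=6  'dbddacdcaadbcccadcdcdcba'
  #25 SA[25]=12  'dcaadbcccadcdcdcba'
  #26 SA[26]=26  'dcba'
  #27 SA[27]=24  'dcdcba'
  #28 SA[28]=22  'dcdcdcba'
  #29 SA[29]=8  'ddacdcaadbcccadcdcdcba'

SA = [29, 14, 10, 15, 5, 21, 28, 0, 17, 3, 1, 7, 13, 20, 27, 19, 18, 11, 25, 23, 9, 4, 16, 2, 6, 12, 26, 24, 22, 8]
i: (SA[i-1],SA[i]) lcp shared
  1: (29,14) 1 'a'
  2: (14,10) 1 'a'
  3: (10,15) 1 'a'
  4: (15,5) 3 'adb'
  5: (5,21) 2 'ad'
  6: (21,28) 0 ''
  7: (28,0) 1 'b'
  8: (0,17) 1 'b'
  9: (17,3) 1 'b'
  10: (3,1) 2 'bd'
  11: (1,7) 2 'bd'
  12: (7,13) 0 ''
  13: (13,20) 2 'ca'
  14: (20,27) 1 'c'
  15: (27,19) 1 'c'
  16: (19,18) 2 'cc'
  17: (18,11) 1 'c'
  18: (11,25) 3 'cdc'
  19: (25,23) 3 'cdc'
  20: (23,9) 0 ''
  21: (9,4) 2 'da'
  22: (4,16) 1 'd'
  23: (16,2) 2 'db'
  24: (2,6) 3 'dbd'
  25: (6,12) 1 'd'
  26: (12,26) 2 'dc'
  27: (26,24) 2 'dc'
  28: (24,22) 4 'dcdc'
  29: (22,8) 1 'd'

n(n+1)/2 = 30·31/2 = 465
Σ LCP = 0 + 1 + 1 + 1 + 3 + 2 + 0 + 1 + 1 + 1 + 2 + 2 + 0 + 2 + 1 + 1 + 2 + 1 + 3 + 3 + 0 + 2 + 1 + 2 + 3 + 1 + 2 + 2 + 4 + 1 = 46
distinct = 465 − 46 = 419

419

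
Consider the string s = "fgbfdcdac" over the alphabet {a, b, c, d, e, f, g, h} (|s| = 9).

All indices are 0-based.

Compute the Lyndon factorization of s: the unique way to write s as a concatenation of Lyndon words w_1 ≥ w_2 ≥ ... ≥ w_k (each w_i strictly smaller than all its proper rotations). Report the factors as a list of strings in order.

emit factor 1: 'fg' (i=0, period=2)
emit factor 2: 'bfdcd' (i=2, period=5)
emit factor 3: 'ac' (i=7, period=2)

["fg", "bfdcd", "ac"]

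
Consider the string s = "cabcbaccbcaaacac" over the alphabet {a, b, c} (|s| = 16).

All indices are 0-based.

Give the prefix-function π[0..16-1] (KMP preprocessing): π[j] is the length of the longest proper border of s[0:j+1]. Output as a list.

π[0] = 0
j=1 s[j]='a': π[1]=0 (border '')
j=2 s[j]='b': π[2]=0 (border '')
j=3 s[j]='c': π[3]=1 (border 'c')
j=4 s[j]='b': k: 1→0; π[4]=0 (border '')
j=5 s[j]='a': π[5]=0 (border '')
j=6 s[j]='c': π[6]=1 (border 'c')
j=7 s[j]='c': k: 1→0; π[7]=1 (border 'c')
j=8 s[j]='b': k: 1→0; π[8]=0 (border '')
j=9 s[j]='c': π[9]=1 (border 'c')
j=10 s[j]='a': π[10]=2 (border 'ca')
j=11 s[j]='a': k: 2→0; π[11]=0 (border '')
j=12 s[j]='a': π[12]=0 (border '')
j=13 s[j]='c': π[13]=1 (border 'c')
j=14 s[j]='a': π[14]=2 (border 'ca')
j=15 s[j]='c': k: 2→0; π[15]=1 (border 'c')

[0, 0, 0, 1, 0, 0, 1, 1, 0, 1, 2, 0, 0, 1, 2, 1]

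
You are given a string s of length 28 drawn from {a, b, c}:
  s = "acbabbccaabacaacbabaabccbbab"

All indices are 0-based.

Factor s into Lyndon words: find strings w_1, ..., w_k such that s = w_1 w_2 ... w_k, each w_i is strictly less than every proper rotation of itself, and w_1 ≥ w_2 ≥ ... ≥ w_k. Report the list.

emit factor 1: 'acb' (i=0, period=3)
emit factor 2: 'abbcc' (i=3, period=5)
emit factor 3: 'aabacaacbabaabccbbab' (i=8, period=20)

["acb", "abbcc", "aabacaacbabaabccbbab"]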